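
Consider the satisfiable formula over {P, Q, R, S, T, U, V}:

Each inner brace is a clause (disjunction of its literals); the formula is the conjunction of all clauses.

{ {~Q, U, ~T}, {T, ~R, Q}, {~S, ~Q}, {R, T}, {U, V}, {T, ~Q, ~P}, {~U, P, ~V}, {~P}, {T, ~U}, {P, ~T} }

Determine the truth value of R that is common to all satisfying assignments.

True

Suppose R = 0.
Unit clause (T) forces T = 1.
Unit clause (~P) forces P = 0.
Now (P) is unsatisfied and unit — conflict.
So every satisfying assignment has R = True.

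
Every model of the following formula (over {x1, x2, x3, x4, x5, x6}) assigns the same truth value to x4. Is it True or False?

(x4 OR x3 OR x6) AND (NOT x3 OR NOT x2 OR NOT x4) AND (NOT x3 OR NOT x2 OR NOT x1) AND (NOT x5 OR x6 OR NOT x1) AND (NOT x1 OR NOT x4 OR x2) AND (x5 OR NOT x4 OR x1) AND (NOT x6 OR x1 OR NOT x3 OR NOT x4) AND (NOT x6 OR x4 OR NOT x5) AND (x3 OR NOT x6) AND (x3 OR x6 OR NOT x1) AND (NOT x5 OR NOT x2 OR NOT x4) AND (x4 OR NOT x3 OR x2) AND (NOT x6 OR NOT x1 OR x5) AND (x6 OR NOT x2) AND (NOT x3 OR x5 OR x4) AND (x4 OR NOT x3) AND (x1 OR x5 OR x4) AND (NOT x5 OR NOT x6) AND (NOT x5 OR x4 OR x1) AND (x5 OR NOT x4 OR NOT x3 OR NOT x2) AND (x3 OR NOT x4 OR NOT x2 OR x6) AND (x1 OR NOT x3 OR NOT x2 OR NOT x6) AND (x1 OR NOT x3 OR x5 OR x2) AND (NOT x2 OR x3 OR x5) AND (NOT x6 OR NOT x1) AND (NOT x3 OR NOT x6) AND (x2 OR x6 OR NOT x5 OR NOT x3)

True

Suppose x4 = false.
(NOT x3) alone gives x3 = false.
(x6) alone gives x6 = true.
Now (NOT x6) is unsatisfied and unit — conflict.
So every satisfying assignment has x4 = True.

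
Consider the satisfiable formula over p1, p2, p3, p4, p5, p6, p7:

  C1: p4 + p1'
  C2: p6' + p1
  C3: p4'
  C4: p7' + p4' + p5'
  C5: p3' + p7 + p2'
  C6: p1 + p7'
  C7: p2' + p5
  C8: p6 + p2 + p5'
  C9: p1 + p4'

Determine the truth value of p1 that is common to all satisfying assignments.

Suppose p1 = 1.
The clause (p4) is unit, so p4 = 1.
That conflicts with the unit clause (p4').
So every satisfying assignment has p1 = False.

False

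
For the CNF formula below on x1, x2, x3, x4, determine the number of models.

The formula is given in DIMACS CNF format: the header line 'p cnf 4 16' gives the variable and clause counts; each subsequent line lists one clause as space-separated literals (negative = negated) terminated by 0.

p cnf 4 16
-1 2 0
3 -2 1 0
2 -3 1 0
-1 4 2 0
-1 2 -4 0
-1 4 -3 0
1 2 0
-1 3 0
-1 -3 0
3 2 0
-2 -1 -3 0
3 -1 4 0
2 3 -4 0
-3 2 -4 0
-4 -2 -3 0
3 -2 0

1

There are 2^4 = 16 truth assignments over (x1, x2, x3, x4).
Split on x4. With x4 = True, the clauses containing x4 are satisfied and ¬x4 drops from the rest; 0 of the 2^3 = 8 assignments to the other variables satisfy what remains.
With x4 = False, by the same count on the reduced clause set, 1 assignment works.
Total: 0 + 1 = 1.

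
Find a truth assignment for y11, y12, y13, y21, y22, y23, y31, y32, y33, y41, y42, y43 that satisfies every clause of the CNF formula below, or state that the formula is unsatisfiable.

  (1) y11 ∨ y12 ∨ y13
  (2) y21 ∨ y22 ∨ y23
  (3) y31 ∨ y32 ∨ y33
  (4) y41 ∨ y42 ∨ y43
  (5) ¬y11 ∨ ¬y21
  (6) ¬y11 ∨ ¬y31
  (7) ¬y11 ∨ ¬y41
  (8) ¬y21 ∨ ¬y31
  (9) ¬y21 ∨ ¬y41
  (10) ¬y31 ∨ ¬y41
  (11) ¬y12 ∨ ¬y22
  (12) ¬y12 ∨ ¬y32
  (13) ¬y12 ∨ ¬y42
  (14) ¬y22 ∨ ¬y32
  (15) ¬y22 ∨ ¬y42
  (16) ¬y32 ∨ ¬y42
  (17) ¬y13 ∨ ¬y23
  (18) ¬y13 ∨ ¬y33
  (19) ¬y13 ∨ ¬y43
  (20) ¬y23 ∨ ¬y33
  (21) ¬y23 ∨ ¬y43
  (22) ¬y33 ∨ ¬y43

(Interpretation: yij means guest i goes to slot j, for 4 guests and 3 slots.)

UNSATISFIABLE

Try y11 = False.
Try y12 = True.
From the singleton clause (¬y22), y22 = False.
From the singleton clause (¬y32), y32 = False.
From the singleton clause (¬y42), y42 = False.
Try y21 = True.
From the singleton clause (¬y31), y31 = False.
From the singleton clause (y33), y33 = True.
From the singleton clause (¬y41), y41 = False.
From the singleton clause (y43), y43 = True.
But (¬y43) is also a unit clause — contradiction.
That branch fails; take y21 = False instead.
From the singleton clause (y23), y23 = True.
From the singleton clause (¬y13), y13 = False.
From the singleton clause (¬y33), y33 = False.
From the singleton clause (y31), y31 = True.
From the singleton clause (¬y41), y41 = False.
From the singleton clause (y43), y43 = True.
But (¬y43) is also a unit clause — contradiction.
Either choice for y21 ends in contradiction.
That branch fails; take y12 = False instead.
From the singleton clause (y13), y13 = True.
From the singleton clause (¬y23), y23 = False.
From the singleton clause (¬y33), y33 = False.
From the singleton clause (¬y43), y43 = False.
Try y21 = True.
From the singleton clause (¬y31), y31 = False.
From the singleton clause (y32), y32 = True.
From the singleton clause (¬y41), y41 = False.
From the singleton clause (y42), y42 = True.
But (¬y42) is also a unit clause — contradiction.
That branch fails; take y21 = False instead.
From the singleton clause (y22), y22 = True.
From the singleton clause (¬y32), y32 = False.
From the singleton clause (y31), y31 = True.
From the singleton clause (¬y41), y41 = False.
From the singleton clause (y42), y42 = True.
But (¬y42) is also a unit clause — contradiction.
Either choice for y21 ends in contradiction.
Either choice for y12 ends in contradiction.
That branch fails; take y11 = True instead.
From the singleton clause (¬y21), y21 = False.
From the singleton clause (¬y31), y31 = False.
From the singleton clause (¬y41), y41 = False.
Try y22 = True.
From the singleton clause (¬y12), y12 = False.
From the singleton clause (¬y32), y32 = False.
From the singleton clause (y33), y33 = True.
From the singleton clause (¬y42), y42 = False.
From the singleton clause (y43), y43 = True.
But (¬y43) is also a unit clause — contradiction.
That branch fails; take y22 = False instead.
From the singleton clause (y23), y23 = True.
From the singleton clause (¬y13), y13 = False.
From the singleton clause (¬y33), y33 = False.
From the singleton clause (y32), y32 = True.
From the singleton clause (¬y12), y12 = False.
From the singleton clause (¬y42), y42 = False.
From the singleton clause (y43), y43 = True.
But (¬y43) is also a unit clause — contradiction.
Either choice for y22 ends in contradiction.
Either choice for y11 ends in contradiction.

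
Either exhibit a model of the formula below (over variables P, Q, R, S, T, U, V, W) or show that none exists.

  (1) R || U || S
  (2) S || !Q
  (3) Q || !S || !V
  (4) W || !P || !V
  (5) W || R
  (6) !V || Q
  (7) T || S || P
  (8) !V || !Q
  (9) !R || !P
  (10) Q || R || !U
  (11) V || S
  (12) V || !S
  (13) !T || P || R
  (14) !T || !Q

Case S = true:
The clause (V) is unit, so V = true.
The clause (Q) is unit, so Q = true.
Now (!Q) is unsatisfied and unit — conflict.
Undo S and try S = false.
The clause (!Q) is unit, so Q = false.
The clause (!V) is unit, so V = false.
Now (V) is unsatisfied and unit — conflict.
Both values of S lead to a conflict.

UNSATISFIABLE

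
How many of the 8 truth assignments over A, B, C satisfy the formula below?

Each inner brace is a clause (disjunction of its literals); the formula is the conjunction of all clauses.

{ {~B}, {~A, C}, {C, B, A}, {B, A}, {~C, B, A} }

1

There are 2^3 = 8 truth assignments over (A, B, C).
Check each against the 5 clauses (columns in the order A, B, C):
  F F F  ✗ fails (C | B | A)
  F F T  ✗ fails (B | A)
  F T F  ✗ fails (~B)
  F T T  ✗ fails (~B)
  T F F  ✗ fails (~A | C)
  T F T  ✓ satisfies all
  T T F  ✗ fails (~B)
  T T T  ✗ fails (~B)
1 of the 8 rows is a model.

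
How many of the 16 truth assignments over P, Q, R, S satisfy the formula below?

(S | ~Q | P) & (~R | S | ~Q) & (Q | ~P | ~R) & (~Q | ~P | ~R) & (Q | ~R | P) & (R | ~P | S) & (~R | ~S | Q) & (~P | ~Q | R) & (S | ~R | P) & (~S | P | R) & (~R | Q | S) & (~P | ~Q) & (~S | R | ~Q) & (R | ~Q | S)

3

There are 2^4 = 16 truth assignments over (P, Q, R, S).
Split on S. With S = 1, the clauses containing S are satisfied and ~S drops from the rest; 2 of the 2^3 = 8 assignments to the other variables satisfy what remains.
With S = 0, by the same count on the reduced clause set, 1 assignment works.
Total: 2 + 1 = 3.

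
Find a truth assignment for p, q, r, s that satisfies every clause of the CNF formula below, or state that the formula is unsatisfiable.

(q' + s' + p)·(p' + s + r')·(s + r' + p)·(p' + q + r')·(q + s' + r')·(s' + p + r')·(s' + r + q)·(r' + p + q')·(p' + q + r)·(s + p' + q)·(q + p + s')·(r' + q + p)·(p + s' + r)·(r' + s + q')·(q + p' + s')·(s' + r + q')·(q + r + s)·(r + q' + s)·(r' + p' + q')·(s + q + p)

Suppose q = 0.
Suppose p = 0.
(s') alone gives s = 0.
That conflicts with the unit clause (s).
Undo p and try p = 1.
(r') alone gives r = 0.
That conflicts with the unit clause (r).
Both values of p lead to a conflict.
Undo q and try q = 1.
Suppose s = 0.
(r') alone gives r = 0.
That conflicts with the unit clause (r).
Undo s and try s = 1.
(p) alone gives p = 1.
(r) alone gives r = 1.
That conflicts with the unit clause (r').
Both values of s lead to a conflict.
Both values of q lead to a conflict.

UNSATISFIABLE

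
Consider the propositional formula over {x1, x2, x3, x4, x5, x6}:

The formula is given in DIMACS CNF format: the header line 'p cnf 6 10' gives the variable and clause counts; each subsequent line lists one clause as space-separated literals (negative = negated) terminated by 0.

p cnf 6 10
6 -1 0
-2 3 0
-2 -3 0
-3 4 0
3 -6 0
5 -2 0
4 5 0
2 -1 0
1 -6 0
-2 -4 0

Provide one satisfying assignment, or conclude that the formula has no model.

Case x6 = False:
The clause (¬x1) is unit, so x1 = False.
Case x2 = False:
Case x3 = False:
Case x4 = True:
Every clause is now satisfied; x5 is unconstrained.

x1 ↦ False,  x2 ↦ False,  x3 ↦ False,  x4 ↦ True,  x5 ↦ True,  x6 ↦ False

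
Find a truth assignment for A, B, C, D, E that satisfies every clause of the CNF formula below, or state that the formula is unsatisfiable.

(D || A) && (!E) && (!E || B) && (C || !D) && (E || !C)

A: true, B: true, C: false, D: false, E: false

From the singleton clause (!E), E = false.
From the singleton clause (!C), C = false.
From the singleton clause (!D), D = false.
From the singleton clause (A), A = true.
No clause remains; B is free.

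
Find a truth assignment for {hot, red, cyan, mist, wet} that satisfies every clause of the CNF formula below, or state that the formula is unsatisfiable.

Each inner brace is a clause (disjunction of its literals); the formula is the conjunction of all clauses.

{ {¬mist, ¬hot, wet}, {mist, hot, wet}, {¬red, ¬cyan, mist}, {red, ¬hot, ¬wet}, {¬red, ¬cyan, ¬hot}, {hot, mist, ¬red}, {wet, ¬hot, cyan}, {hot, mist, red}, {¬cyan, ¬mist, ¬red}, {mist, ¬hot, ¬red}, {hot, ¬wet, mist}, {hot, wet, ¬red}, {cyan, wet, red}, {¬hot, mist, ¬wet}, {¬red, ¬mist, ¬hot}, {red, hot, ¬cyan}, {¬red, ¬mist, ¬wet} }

hot: False,  red: False,  cyan: False,  mist: True,  wet: True

Try mist = True.
Try hot = False.
Try cyan = False.
Try wet = True.
Unit clause (¬red) forces red = False.
Every clause now holds.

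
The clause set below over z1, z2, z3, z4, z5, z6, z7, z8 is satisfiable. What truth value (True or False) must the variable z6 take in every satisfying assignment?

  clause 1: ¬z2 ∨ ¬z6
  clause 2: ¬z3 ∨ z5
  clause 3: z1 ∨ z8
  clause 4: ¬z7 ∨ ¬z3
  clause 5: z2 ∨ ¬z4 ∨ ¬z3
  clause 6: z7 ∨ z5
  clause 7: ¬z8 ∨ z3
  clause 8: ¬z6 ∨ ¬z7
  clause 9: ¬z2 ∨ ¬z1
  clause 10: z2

Suppose z6 = True.
The clause (¬z2) is unit, so z2 = False.
But (z2) is also a unit clause — contradiction.
So every satisfying assignment has z6 = False.

False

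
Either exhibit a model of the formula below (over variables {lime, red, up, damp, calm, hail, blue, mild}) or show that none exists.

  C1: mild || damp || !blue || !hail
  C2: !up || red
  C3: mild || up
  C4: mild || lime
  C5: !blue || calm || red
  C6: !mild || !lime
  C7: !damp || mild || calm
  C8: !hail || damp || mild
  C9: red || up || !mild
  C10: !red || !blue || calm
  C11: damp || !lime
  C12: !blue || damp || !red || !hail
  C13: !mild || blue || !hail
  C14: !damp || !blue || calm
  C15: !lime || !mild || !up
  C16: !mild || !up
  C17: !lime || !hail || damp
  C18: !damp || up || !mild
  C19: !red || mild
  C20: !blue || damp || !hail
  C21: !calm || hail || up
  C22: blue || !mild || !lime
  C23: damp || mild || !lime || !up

Try up = false.
From the singleton clause (mild), mild = true.
From the singleton clause (!lime), lime = false.
From the singleton clause (red), red = true.
From the singleton clause (!damp), damp = false.
Try blue = false.
From the singleton clause (!hail), hail = false.
From the singleton clause (!calm), calm = false.
This assignment satisfies each clause.

lime ↦ false, red ↦ true, up ↦ false, damp ↦ false, calm ↦ false, hail ↦ false, blue ↦ false, mild ↦ true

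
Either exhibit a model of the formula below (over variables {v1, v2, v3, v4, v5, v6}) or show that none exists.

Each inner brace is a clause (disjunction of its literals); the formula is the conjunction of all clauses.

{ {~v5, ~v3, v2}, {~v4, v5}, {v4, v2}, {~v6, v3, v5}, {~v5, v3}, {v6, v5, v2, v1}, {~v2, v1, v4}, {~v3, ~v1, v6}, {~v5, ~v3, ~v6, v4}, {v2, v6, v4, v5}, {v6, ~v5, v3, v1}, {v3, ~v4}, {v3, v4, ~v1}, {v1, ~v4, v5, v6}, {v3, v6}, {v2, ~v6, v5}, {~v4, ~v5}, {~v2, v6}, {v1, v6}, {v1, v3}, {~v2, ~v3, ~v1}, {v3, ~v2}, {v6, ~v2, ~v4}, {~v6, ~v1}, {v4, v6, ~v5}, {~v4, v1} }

Try v4 = 0.
From the singleton clause (v2), v2 = 1.
From the singleton clause (v1), v1 = 1.
From the singleton clause (v3), v3 = 1.
Now (~v3) is unsatisfied and unit — conflict.
Undo v4 and try v4 = 1.
From the singleton clause (v5), v5 = 1.
Now (~v5) is unsatisfied and unit — conflict.
Either choice for v4 ends in contradiction.

UNSATISFIABLE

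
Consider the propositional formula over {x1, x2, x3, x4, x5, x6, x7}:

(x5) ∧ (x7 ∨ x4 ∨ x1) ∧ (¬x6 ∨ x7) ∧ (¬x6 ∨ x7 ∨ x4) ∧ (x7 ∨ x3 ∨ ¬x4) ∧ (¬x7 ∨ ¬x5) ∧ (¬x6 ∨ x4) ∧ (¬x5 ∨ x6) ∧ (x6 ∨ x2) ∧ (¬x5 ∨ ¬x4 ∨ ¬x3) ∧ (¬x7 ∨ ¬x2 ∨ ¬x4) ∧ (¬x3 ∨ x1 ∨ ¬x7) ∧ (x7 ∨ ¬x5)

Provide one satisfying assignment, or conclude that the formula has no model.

UNSATISFIABLE

The clause (x5) is unit, so x5 = True.
The clause (¬x7) is unit, so x7 = False.
Now (x7) is unsatisfied and unit — conflict.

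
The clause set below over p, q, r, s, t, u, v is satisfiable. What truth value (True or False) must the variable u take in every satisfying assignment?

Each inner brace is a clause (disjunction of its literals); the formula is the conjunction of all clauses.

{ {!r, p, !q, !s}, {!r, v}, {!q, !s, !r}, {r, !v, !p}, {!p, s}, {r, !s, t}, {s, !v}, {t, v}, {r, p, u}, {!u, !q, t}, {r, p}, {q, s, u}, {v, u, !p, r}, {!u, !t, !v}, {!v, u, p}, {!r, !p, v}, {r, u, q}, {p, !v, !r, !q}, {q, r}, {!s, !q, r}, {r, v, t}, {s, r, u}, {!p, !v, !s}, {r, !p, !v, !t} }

Suppose u = false.
Case r = false:
The clause (p) is unit, so p = true.
The clause (!v) is unit, so v = false.
But (v) is also a unit clause — contradiction.
Backtrack on r: now try r = true.
The clause (v) is unit, so v = true.
The clause (s) is unit, so s = true.
The clause (!q) is unit, so q = false.
The clause (p) is unit, so p = true.
But (!p) is also a unit clause — contradiction.
Both values of r lead to a conflict.
So every satisfying assignment has u = True.

True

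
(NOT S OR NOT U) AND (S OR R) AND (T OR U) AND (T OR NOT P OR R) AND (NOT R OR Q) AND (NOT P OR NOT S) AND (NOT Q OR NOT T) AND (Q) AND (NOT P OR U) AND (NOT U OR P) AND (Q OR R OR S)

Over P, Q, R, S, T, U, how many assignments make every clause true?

There are 2^6 = 64 truth assignments over (P, Q, R, S, T, U).
Split on U. With U = true, the clauses containing U are satisfied and NOT U drops from the rest; 1 of the 2^5 = 32 assignments to the other variables satisfy what remains.
With U = false, by the same count on the reduced clause set, 0 assignments work.
(One model: P=T, Q=T, R=T, S=F, T=F, U=T.)
Total: 1 + 0 = 1.

1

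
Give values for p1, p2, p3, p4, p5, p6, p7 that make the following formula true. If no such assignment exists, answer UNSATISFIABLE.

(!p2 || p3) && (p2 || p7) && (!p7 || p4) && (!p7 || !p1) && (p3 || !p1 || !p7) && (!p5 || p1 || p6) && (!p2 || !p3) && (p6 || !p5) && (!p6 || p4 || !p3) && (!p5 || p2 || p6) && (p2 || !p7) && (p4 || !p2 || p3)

UNSATISFIABLE

Branch on p2: set p2 = false.
The clause (p7) is unit, so p7 = true.
That conflicts with the unit clause (!p7).
So p2 must be the other value — set p2 = true.
The clause (p3) is unit, so p3 = true.
That conflicts with the unit clause (!p3).
Both values of p2 lead to a conflict.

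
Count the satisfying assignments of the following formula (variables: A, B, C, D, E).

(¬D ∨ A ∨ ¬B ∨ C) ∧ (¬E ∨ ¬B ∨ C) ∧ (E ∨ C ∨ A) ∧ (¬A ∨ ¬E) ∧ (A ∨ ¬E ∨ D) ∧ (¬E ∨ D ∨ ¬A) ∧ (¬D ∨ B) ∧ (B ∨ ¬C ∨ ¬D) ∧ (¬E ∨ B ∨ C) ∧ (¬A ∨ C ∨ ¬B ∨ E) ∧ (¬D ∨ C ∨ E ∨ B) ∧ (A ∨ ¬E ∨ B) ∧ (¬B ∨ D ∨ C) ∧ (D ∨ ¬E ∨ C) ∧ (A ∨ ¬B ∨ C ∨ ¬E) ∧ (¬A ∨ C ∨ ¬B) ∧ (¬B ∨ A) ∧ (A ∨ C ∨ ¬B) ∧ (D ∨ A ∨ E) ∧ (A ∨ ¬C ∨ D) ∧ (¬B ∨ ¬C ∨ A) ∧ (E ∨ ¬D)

There are 2^5 = 32 truth assignments over (A, B, C, D, E).
Split on C. With C = True, the clauses containing C are satisfied and ¬C drops from the rest; 2 of the 2^4 = 16 assignments to the other variables satisfy what remains.
With C = False, by the same count on the reduced clause set, 1 assignment works.
(One model: A=T, B=F, C=F, D=F, E=F.)
Total: 2 + 1 = 3.

3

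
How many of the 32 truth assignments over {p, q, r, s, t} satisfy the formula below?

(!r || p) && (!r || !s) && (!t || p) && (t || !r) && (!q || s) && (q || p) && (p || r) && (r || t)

There are 2^5 = 32 truth assignments over (p, q, r, s, t).
Split on t. With t = true, the clauses containing t are satisfied and !t drops from the rest; 4 of the 2^4 = 16 assignments to the other variables satisfy what remains.
With t = false, by the same count on the reduced clause set, 0 assignments work.
Total: 4 + 0 = 4.

4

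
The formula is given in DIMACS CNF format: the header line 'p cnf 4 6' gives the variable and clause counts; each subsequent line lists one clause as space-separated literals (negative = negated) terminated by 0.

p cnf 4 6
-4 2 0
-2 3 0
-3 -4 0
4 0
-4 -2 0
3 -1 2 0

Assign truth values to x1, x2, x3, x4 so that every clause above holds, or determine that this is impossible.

Unit clause (x4) forces x4 = True.
Unit clause (x2) forces x2 = True.
But (¬x2) is also a unit clause — contradiction.

UNSATISFIABLE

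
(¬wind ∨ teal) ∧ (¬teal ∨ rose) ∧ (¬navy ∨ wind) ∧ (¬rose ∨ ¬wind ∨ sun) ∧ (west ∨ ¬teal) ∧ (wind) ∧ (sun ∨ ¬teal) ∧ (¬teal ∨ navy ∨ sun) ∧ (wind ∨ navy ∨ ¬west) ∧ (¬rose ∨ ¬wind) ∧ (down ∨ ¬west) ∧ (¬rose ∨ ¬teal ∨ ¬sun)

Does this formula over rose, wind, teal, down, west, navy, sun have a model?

Unsatisfiable

Unit clause (wind) forces wind = True.
Unit clause (teal) forces teal = True.
Unit clause (rose) forces rose = True.
Now (¬rose) is unsatisfied and unit — conflict.
No assignment satisfies every clause.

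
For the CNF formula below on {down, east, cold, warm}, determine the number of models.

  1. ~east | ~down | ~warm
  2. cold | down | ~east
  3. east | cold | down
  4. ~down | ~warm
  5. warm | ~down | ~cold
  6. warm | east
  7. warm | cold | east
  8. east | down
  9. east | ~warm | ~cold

There are 2^4 = 16 truth assignments over (down, east, cold, warm).
Check each against the 9 clauses (columns in the order down, east, cold, warm):
  F F F F  ✗ fails (east | cold | down)
  F F F T  ✗ fails (east | cold | down)
  F F T F  ✗ fails (warm | east)
  F F T T  ✗ fails (east | down)
  F T F F  ✗ fails (cold | down | ~east)
  F T F T  ✗ fails (cold | down | ~east)
  F T T F  ✓ satisfies all
  F T T T  ✓ satisfies all
  T F F F  ✗ fails (warm | east)
  T F F T  ✗ fails (~down | ~warm)
  T F T F  ✗ fails (warm | ~down | ~cold)
  T F T T  ✗ fails (~down | ~warm)
  T T F F  ✓ satisfies all
  T T F T  ✗ fails (~east | ~down | ~warm)
  T T T F  ✗ fails (warm | ~down | ~cold)
  T T T T  ✗ fails (~east | ~down | ~warm)
3 of the 16 rows are models.

3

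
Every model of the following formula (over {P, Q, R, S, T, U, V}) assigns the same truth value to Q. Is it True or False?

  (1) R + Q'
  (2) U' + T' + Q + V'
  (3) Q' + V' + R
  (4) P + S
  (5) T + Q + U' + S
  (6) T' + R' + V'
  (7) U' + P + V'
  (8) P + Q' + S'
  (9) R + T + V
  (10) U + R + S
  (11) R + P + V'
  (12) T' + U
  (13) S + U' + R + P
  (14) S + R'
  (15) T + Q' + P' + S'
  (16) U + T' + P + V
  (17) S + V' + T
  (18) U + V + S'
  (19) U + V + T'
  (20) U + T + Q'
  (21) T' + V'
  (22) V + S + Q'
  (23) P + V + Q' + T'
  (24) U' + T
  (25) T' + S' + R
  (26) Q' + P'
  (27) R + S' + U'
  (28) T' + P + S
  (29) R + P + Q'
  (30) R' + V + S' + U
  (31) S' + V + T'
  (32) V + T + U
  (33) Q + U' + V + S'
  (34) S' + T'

Suppose Q = 1.
From the singleton clause (R), R = 1.
From the singleton clause (S), S = 1.
From the singleton clause (P), P = 1.
Now (P') is unsatisfied and unit — conflict.
So every satisfying assignment has Q = False.

False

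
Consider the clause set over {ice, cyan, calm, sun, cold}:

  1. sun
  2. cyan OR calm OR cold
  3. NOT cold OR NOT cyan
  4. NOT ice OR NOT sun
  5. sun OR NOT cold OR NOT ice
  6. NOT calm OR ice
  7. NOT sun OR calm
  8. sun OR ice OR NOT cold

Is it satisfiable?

No, unsatisfiable

Unit clause (sun) forces sun = true.
Unit clause (NOT ice) forces ice = false.
Unit clause (NOT calm) forces calm = false.
But (calm) is also a unit clause — contradiction.
No assignment satisfies every clause.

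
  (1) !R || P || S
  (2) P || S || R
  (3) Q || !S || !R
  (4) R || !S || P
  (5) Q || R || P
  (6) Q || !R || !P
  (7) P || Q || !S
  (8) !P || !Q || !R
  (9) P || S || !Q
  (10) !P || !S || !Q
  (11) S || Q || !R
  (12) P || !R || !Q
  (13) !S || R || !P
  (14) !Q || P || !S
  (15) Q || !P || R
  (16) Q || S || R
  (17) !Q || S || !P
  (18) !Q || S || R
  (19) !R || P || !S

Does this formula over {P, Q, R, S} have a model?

No, unsatisfiable

Branch on R: set R = false.
Branch on P: set P = true.
Unit clause (!S) forces S = false.
Unit clause (Q) forces Q = true.
That conflicts with the unit clause (!Q).
That branch fails; take P = false instead.
Unit clause (S) forces S = true.
That conflicts with the unit clause (!S).
Neither P = true nor P = false works.
That branch fails; take R = true instead.
Branch on P: set P = true.
Unit clause (Q) forces Q = true.
That conflicts with the unit clause (!Q).
That branch fails; take P = false instead.
Unit clause (S) forces S = true.
That conflicts with the unit clause (!S).
Neither P = true nor P = false works.
Neither R = true nor R = false works.
No assignment satisfies every clause.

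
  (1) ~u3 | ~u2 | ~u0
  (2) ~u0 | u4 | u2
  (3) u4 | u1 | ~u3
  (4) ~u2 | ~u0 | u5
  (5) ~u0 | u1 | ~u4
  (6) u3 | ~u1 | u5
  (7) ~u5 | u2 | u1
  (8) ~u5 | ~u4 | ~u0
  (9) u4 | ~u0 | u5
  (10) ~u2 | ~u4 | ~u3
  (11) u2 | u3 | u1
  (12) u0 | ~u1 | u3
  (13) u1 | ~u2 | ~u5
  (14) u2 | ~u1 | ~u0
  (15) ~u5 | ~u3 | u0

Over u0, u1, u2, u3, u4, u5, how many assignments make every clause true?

There are 2^6 = 64 truth assignments over (u0, u1, u2, u3, u4, u5).
Split on u2. With u2 = 1, the clauses containing u2 are satisfied and ~u2 drops from the rest; 4 of the 2^5 = 32 assignments to the other variables satisfy what remains.
With u2 = 0, by the same count on the reduced clause set, 3 assignments work.
Total: 4 + 3 = 7.

7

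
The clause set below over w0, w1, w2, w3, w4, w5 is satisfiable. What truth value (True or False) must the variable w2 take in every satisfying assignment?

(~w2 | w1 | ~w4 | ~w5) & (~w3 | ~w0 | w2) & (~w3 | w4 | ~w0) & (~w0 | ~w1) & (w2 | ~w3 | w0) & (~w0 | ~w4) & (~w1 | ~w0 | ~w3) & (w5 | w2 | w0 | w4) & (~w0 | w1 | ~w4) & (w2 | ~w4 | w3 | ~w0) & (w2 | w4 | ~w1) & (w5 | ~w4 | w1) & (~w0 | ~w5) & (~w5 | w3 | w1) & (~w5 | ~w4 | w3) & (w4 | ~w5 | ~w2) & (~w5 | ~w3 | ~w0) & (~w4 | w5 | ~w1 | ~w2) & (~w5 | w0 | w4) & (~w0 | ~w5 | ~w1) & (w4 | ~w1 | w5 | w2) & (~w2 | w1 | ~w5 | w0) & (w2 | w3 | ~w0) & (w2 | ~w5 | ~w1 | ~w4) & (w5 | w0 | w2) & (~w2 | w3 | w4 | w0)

True

Suppose w2 = 0.
Try w3 = 0.
(~w0) alone gives w0 = 0.
(w5) alone gives w5 = 1.
(w1) alone gives w1 = 1.
(w4) alone gives w4 = 1.
That conflicts with the unit clause (~w4).
So w3 must be the other value — set w3 = 1.
(~w0) alone gives w0 = 0.
That conflicts with the unit clause (w0).
Either choice for w3 ends in contradiction.
So every satisfying assignment has w2 = True.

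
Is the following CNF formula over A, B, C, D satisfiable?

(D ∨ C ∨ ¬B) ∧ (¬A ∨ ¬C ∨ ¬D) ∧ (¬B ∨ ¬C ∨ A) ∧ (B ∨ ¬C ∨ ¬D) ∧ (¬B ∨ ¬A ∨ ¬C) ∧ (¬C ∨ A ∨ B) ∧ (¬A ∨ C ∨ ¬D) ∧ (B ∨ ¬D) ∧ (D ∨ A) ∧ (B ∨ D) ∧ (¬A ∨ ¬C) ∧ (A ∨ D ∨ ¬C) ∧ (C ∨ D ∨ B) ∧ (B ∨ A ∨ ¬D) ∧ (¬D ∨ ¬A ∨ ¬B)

Suppose B = True.
Suppose D = True.
From the singleton clause (¬A), A = False.
From the singleton clause (¬C), C = False.
This assignment satisfies each clause.
A satisfying assignment: A ↦ False, B ↦ True, C ↦ False, D ↦ True.

Satisfiable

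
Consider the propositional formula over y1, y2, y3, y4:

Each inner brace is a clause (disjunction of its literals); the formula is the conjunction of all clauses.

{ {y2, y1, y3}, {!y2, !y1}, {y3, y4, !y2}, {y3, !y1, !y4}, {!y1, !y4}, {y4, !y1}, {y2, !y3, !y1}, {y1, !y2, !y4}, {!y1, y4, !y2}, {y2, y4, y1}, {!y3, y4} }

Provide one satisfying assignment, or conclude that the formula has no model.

Try y2 = false.
Try y1 = false.
(y3) alone gives y3 = true.
(y4) alone gives y4 = true.
All clauses are satisfied.

y1: false, y2: false, y3: true, y4: true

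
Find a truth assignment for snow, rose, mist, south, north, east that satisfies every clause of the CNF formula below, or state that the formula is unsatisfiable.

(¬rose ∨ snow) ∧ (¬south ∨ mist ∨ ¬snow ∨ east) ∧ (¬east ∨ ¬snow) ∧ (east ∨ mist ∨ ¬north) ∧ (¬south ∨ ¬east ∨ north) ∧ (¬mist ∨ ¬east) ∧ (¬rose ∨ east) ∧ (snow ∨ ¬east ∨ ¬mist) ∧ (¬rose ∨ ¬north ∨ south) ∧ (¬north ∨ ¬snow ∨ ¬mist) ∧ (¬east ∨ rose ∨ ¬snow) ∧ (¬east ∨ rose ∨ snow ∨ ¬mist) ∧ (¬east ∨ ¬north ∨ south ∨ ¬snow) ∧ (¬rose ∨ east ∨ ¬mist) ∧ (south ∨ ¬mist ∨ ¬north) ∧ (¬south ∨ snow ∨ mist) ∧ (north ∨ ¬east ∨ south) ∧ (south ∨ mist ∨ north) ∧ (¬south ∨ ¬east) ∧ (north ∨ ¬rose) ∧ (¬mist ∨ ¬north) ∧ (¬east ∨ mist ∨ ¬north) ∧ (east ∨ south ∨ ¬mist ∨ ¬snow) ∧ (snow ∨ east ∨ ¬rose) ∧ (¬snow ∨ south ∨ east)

Branch on rose: set rose = False.
Branch on east: set east = False.
Branch on mist: set mist = True.
Unit clause (¬north) forces north = False.
Branch on south: set south = True.
All clauses hold; snow can take either value.

snow: False,  rose: False,  mist: True,  south: True,  north: False,  east: False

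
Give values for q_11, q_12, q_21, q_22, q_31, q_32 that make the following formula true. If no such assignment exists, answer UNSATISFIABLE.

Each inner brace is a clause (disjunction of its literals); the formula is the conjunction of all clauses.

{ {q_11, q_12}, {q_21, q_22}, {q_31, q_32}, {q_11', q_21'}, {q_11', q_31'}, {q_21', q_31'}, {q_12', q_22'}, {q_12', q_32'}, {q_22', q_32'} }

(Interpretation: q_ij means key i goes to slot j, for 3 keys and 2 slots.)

Branch on q_11: set q_11 = 1.
Unit clause (q_21') forces q_21 = 0.
Unit clause (q_22) forces q_22 = 1.
Unit clause (q_31') forces q_31 = 0.
Unit clause (q_32) forces q_32 = 1.
But (q_32') is also a unit clause — contradiction.
That branch fails; take q_11 = 0 instead.
Unit clause (q_12) forces q_12 = 1.
Unit clause (q_22') forces q_22 = 0.
Unit clause (q_21) forces q_21 = 1.
Unit clause (q_31') forces q_31 = 0.
Unit clause (q_32) forces q_32 = 1.
But (q_32') is also a unit clause — contradiction.
Either choice for q_11 ends in contradiction.

UNSATISFIABLE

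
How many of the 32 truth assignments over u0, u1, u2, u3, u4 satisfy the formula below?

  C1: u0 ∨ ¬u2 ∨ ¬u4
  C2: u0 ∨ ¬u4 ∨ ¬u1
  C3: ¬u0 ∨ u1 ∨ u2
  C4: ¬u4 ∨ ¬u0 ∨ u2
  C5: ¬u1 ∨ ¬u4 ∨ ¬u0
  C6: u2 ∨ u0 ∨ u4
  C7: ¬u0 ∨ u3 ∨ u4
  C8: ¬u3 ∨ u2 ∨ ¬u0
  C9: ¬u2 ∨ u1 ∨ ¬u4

There are 2^5 = 32 truth assignments over (u0, u1, u2, u3, u4).
Split on u1. With u1 = True, the clauses containing u1 are satisfied and ¬u1 drops from the rest; 3 of the 2^4 = 16 assignments to the other variables satisfy what remains.
With u1 = False, by the same count on the reduced clause set, 5 assignments work.
(One model: u0=F, u1=F, u2=F, u3=F, u4=T.)
Total: 3 + 5 = 8.

8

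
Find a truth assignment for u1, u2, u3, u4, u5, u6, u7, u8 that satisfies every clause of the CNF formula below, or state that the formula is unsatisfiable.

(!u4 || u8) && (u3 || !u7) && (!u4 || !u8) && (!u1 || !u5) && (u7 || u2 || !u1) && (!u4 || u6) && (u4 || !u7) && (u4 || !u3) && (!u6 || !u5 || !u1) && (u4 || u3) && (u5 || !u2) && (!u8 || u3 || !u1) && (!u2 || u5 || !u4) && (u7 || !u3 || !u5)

Try u4 = false.
From the singleton clause (!u7), u7 = false.
From the singleton clause (!u3), u3 = false.
But (u3) is also a unit clause — contradiction.
So u4 must be the other value — set u4 = true.
From the singleton clause (u8), u8 = true.
But (!u8) is also a unit clause — contradiction.
Neither u4 = true nor u4 = false works.

UNSATISFIABLE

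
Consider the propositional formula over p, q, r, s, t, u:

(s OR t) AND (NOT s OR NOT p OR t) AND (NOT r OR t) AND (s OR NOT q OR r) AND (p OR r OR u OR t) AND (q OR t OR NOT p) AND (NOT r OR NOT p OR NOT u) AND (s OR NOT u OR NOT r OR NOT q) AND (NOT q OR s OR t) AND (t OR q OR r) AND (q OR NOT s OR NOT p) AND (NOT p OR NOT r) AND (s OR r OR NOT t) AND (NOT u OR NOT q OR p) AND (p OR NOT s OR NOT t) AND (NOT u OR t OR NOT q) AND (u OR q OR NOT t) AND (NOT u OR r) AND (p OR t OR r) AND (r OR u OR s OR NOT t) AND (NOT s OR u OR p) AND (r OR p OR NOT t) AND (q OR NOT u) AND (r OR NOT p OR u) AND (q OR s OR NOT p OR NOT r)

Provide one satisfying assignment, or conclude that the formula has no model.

Suppose s = false.
Unit clause (t) forces t = true.
Unit clause (r) forces r = true.
Unit clause (NOT p) forces p = false.
Suppose u = false.
Unit clause (q) forces q = true.
All clauses are satisfied.

p: false, q: true, r: true, s: false, t: true, u: false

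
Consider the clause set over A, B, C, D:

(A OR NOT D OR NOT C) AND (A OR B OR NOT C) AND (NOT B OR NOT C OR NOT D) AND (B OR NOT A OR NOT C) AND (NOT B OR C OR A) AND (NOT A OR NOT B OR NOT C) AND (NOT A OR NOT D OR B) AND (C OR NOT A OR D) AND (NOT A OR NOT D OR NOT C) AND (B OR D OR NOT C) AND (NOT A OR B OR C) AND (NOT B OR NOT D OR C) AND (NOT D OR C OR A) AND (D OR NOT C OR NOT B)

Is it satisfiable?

Yes, satisfiable

Branch on A: set A = false.
Branch on D: set D = false.
Branch on B: set B = false.
The clause (NOT C) is unit, so C = false.
Every clause now holds.
A satisfying assignment: A ↦ false,  B ↦ false,  C ↦ false,  D ↦ false.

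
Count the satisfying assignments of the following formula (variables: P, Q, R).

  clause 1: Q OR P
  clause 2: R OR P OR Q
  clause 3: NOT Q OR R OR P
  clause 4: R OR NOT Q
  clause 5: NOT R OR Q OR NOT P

There are 2^3 = 8 truth assignments over (P, Q, R).
Split on Q. With Q = true, the clauses containing Q are satisfied and NOT Q drops from the rest; 2 of the 2^2 = 4 assignments to the other variables satisfy what remains.
With Q = false, by the same count on the reduced clause set, 1 assignment works.
(One model: P=F, Q=T, R=T.)
Total: 2 + 1 = 3.

3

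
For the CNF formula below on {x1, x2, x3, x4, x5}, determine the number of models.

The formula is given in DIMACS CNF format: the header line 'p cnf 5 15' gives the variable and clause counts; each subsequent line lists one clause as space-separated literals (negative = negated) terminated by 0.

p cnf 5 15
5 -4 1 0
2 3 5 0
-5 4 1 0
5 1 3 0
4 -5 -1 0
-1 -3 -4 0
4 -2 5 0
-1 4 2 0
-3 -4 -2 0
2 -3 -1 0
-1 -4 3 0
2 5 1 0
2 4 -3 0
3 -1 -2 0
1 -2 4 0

There are 2^5 = 32 truth assignments over (x1, x2, x3, x4, x5).
Split on x5. With x5 = True, the clauses containing x5 are satisfied and ¬x5 drops from the rest; 3 of the 2^4 = 16 assignments to the other variables satisfy what remains.
With x5 = False, by the same count on the reduced clause set, 0 assignments work.
(One model: x1=F, x2=F, x3=F, x4=T, x5=T.)
Total: 3 + 0 = 3.

3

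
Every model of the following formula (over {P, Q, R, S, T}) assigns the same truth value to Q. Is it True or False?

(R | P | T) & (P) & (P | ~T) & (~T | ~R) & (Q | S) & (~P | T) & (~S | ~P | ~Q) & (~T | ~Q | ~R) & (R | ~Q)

False

Suppose Q = 1.
The clause (P) is unit, so P = 1.
The clause (T) is unit, so T = 1.
The clause (~R) is unit, so R = 0.
Now (R) is unsatisfied and unit — conflict.
So every satisfying assignment has Q = False.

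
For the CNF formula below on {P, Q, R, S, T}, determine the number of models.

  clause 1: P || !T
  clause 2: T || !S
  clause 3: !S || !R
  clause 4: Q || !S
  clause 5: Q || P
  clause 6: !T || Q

9

There are 2^5 = 32 truth assignments over (P, Q, R, S, T).
Split on S. With S = true, the clauses containing S are satisfied and !S drops from the rest; 1 of the 2^4 = 16 assignments to the other variables satisfy what remains.
With S = false, by the same count on the reduced clause set, 8 assignments work.
(One model: P=F, Q=T, R=F, S=F, T=F.)
Total: 1 + 8 = 9.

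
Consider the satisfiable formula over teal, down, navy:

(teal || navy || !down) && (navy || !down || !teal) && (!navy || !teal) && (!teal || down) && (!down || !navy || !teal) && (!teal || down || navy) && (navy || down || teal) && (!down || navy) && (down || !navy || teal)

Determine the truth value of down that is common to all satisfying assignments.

Suppose down = false.
(!teal) alone gives teal = false.
(navy) alone gives navy = true.
Now (!navy) is unsatisfied and unit — conflict.
So every satisfying assignment has down = True.

True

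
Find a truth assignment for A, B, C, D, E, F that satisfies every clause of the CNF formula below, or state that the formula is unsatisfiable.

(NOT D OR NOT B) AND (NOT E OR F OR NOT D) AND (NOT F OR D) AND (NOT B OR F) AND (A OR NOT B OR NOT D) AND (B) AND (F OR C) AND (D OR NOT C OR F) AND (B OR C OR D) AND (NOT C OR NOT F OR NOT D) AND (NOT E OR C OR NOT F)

UNSATISFIABLE

From the singleton clause (B), B = true.
From the singleton clause (NOT D), D = false.
From the singleton clause (NOT F), F = false.
Now (F) is unsatisfied and unit — conflict.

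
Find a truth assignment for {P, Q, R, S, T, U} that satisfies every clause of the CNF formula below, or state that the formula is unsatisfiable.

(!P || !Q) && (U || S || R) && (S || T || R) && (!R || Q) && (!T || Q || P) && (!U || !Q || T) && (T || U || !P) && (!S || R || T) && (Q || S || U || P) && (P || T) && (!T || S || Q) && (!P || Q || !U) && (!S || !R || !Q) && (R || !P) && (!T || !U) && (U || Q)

P ↦ false,  Q ↦ true,  R ↦ false,  S ↦ true,  T ↦ true,  U ↦ false

Try P = false.
The clause (T) is unit, so T = true.
The clause (Q) is unit, so Q = true.
The clause (!U) is unit, so U = false.
Try S = true.
The clause (!R) is unit, so R = false.
Every clause now holds.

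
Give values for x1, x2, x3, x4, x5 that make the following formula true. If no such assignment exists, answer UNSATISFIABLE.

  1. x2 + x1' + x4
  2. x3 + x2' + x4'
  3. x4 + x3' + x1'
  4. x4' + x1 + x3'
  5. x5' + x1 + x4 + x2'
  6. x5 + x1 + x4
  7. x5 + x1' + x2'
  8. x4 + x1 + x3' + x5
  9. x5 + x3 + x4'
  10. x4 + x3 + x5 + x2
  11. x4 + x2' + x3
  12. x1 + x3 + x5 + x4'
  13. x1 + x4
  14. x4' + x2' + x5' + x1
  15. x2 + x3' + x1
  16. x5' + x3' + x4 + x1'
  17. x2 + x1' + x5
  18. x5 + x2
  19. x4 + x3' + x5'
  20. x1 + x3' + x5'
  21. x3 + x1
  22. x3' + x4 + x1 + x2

x1=1; x2=0; x3=1; x4=1; x5=1

Branch on x1: set x1 = 1.
Branch on x2: set x2 = 0.
From the singleton clause (x4), x4 = 1.
From the singleton clause (x5), x5 = 1.
All clauses hold; x3 can take either value.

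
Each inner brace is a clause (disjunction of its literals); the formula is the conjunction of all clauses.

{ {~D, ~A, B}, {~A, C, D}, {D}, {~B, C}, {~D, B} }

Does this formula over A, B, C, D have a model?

The clause (D) is unit, so D = 1.
The clause (B) is unit, so B = 1.
The clause (C) is unit, so C = 1.
No clause remains; A is free.
A satisfying assignment: A: 1, B: 1, C: 1, D: 1.

Satisfiable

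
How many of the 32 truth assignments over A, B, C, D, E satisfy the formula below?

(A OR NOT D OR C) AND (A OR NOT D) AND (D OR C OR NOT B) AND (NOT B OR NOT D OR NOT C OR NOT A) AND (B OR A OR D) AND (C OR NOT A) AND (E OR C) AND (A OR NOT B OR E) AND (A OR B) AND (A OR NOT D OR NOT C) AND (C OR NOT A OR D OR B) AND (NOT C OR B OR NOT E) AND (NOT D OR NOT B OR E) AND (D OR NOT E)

3

There are 2^5 = 32 truth assignments over (A, B, C, D, E).
Split on B. With B = true, the clauses containing B are satisfied and NOT B drops from the rest; 1 of the 2^4 = 16 assignments to the other variables satisfy what remains.
With B = false, by the same count on the reduced clause set, 2 assignments work.
(One model: A=T, B=F, C=T, D=F, E=F.)
Total: 1 + 2 = 3.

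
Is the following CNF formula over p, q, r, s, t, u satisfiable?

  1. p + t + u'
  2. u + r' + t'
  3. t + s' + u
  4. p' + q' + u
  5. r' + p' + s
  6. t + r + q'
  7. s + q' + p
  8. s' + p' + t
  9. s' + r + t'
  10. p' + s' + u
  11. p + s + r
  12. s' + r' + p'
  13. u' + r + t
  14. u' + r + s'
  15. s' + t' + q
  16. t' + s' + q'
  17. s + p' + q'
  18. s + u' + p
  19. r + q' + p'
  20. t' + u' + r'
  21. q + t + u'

Satisfiable

Case p = 0:
Case t = 0:
The clause (u') is unit, so u = 0.
The clause (s') is unit, so s = 0.
The clause (q') is unit, so q = 0.
The clause (r) is unit, so r = 1.
All clauses are satisfied.
A satisfying assignment: p ↦ 0; q ↦ 0; r ↦ 1; s ↦ 0; t ↦ 0; u ↦ 0.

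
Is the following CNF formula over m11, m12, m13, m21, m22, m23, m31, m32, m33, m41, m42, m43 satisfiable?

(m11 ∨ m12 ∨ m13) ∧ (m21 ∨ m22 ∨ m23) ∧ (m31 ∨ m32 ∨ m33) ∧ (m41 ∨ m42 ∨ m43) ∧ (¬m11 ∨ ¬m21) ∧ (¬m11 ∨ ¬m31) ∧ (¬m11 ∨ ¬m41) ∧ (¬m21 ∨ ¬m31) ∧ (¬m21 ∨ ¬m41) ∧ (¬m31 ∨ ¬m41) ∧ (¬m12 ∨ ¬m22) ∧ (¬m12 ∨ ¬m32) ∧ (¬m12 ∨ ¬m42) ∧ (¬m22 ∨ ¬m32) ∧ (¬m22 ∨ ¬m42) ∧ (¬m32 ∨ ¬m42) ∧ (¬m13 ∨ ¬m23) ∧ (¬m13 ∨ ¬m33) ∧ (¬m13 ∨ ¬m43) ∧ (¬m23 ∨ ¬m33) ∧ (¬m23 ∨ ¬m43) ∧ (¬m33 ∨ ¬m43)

Branch on m11: set m11 = False.
Branch on m12: set m12 = True.
From the singleton clause (¬m22), m22 = False.
From the singleton clause (¬m32), m32 = False.
From the singleton clause (¬m42), m42 = False.
Branch on m21: set m21 = True.
From the singleton clause (¬m31), m31 = False.
From the singleton clause (m33), m33 = True.
From the singleton clause (¬m41), m41 = False.
From the singleton clause (m43), m43 = True.
That conflicts with the unit clause (¬m43).
That branch fails; take m21 = False instead.
From the singleton clause (m23), m23 = True.
From the singleton clause (¬m13), m13 = False.
From the singleton clause (¬m33), m33 = False.
From the singleton clause (m31), m31 = True.
From the singleton clause (¬m41), m41 = False.
From the singleton clause (m43), m43 = True.
That conflicts with the unit clause (¬m43).
Neither m21 = True nor m21 = False works.
That branch fails; take m12 = False instead.
From the singleton clause (m13), m13 = True.
From the singleton clause (¬m23), m23 = False.
From the singleton clause (¬m33), m33 = False.
From the singleton clause (¬m43), m43 = False.
Branch on m21: set m21 = True.
From the singleton clause (¬m31), m31 = False.
From the singleton clause (m32), m32 = True.
From the singleton clause (¬m41), m41 = False.
From the singleton clause (m42), m42 = True.
That conflicts with the unit clause (¬m42).
That branch fails; take m21 = False instead.
From the singleton clause (m22), m22 = True.
From the singleton clause (¬m32), m32 = False.
From the singleton clause (m31), m31 = True.
From the singleton clause (¬m41), m41 = False.
From the singleton clause (m42), m42 = True.
That conflicts with the unit clause (¬m42).
Neither m21 = True nor m21 = False works.
Neither m12 = True nor m12 = False works.
That branch fails; take m11 = True instead.
From the singleton clause (¬m21), m21 = False.
From the singleton clause (¬m31), m31 = False.
From the singleton clause (¬m41), m41 = False.
Branch on m22: set m22 = True.
From the singleton clause (¬m12), m12 = False.
From the singleton clause (¬m32), m32 = False.
From the singleton clause (m33), m33 = True.
From the singleton clause (¬m42), m42 = False.
From the singleton clause (m43), m43 = True.
That conflicts with the unit clause (¬m43).
That branch fails; take m22 = False instead.
From the singleton clause (m23), m23 = True.
From the singleton clause (¬m13), m13 = False.
From the singleton clause (¬m33), m33 = False.
From the singleton clause (m32), m32 = True.
From the singleton clause (¬m12), m12 = False.
From the singleton clause (¬m42), m42 = False.
From the singleton clause (m43), m43 = True.
That conflicts with the unit clause (¬m43).
Neither m22 = True nor m22 = False works.
Neither m11 = True nor m11 = False works.
No assignment satisfies every clause.

Unsatisfiable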